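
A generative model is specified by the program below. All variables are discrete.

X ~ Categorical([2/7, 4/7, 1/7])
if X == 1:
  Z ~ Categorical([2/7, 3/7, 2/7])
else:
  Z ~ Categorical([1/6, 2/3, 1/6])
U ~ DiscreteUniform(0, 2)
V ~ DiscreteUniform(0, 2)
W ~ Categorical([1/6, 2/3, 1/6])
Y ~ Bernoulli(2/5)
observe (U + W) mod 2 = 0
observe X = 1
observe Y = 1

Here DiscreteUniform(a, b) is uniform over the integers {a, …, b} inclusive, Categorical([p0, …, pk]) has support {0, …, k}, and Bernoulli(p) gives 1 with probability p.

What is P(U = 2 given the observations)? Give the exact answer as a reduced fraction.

P(U = 2 | obs) = 1/4

Enumerate traces; 45 have nonzero weight after conditioning:
  (X=1, Z=0, U=0, V=0, W=0, Y=1) weight 8/6615
  (X=1, Z=0, U=0, V=0, W=2, Y=1) weight 8/6615
  (X=1, Z=0, U=0, V=1, W=0, Y=1) weight 8/6615
  (X=1, Z=0, U=0, V=1, W=2, Y=1) weight 8/6615
  (X=1, Z=0, U=0, V=2, W=0, Y=1) weight 8/6615
  (X=1, Z=0, U=0, V=2, W=2, Y=1) weight 8/6615
  (X=1, Z=0, U=1, V=0, W=1, Y=1) weight 32/6615
  (X=1, Z=0, U=1, V=1, W=1, Y=1) weight 32/6615
  (X=1, Z=0, U=2, V=0, W=0, Y=1) weight 8/6615
  … 36 more
Group by U:
  weight(U=0) = 8/315
  weight(U=1) = 16/315
  weight(U=2) = 8/315
Total weight = 8/315 + 16/315 + 8/315 = 32/315
P(U=0 | obs) = 8/315 / 32/315 = 1/4
P(U=1 | obs) = 16/315 / 32/315 = 1/2
P(U=2 | obs) = 8/315 / 32/315 = 1/4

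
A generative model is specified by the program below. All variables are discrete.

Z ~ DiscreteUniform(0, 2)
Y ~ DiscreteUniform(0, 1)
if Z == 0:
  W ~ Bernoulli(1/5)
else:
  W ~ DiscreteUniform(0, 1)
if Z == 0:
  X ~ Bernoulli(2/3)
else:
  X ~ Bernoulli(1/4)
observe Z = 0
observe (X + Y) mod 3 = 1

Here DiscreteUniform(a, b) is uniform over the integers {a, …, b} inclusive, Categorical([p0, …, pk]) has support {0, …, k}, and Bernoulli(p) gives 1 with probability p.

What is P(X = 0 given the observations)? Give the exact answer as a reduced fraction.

Enumerate traces; 4 have nonzero weight after conditioning:
  (Z=0, Y=0, W=0, X=1) weight 4/45
  (Z=0, Y=0, W=1, X=1) weight 1/45
  (Z=0, Y=1, W=0, X=0) weight 2/45
  (Z=0, Y=1, W=1, X=0) weight 1/90
Group by X:
  weight(X=0) = 1/18
  weight(X=1) = 1/9
Total weight = 1/18 + 1/9 = 1/6
P(X=0 | obs) = 1/18 / 1/6 = 1/3
P(X=1 | obs) = 1/9 / 1/6 = 2/3

P(X = 0 | obs) = 1/3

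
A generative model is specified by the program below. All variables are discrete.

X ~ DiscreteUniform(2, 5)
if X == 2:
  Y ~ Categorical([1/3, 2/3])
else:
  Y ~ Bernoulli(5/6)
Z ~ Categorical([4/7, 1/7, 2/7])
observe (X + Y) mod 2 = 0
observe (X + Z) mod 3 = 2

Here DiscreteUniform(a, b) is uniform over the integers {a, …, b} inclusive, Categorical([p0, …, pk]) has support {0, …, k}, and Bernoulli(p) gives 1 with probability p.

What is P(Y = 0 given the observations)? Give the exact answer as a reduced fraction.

Enumerate traces; 4 have nonzero weight after conditioning:
  (X=2, Y=0, Z=0) weight 1/21
  (X=3, Y=1, Z=2) weight 5/84
  (X=4, Y=0, Z=1) weight 1/168
  (X=5, Y=1, Z=0) weight 5/42
Group by Y:
  weight(Y=0) = 3/56
  weight(Y=1) = 5/28
Total weight = 3/56 + 5/28 = 13/56
P(Y=0 | obs) = 3/56 / 13/56 = 3/13
P(Y=1 | obs) = 5/28 / 13/56 = 10/13

P(Y = 0 | obs) = 3/13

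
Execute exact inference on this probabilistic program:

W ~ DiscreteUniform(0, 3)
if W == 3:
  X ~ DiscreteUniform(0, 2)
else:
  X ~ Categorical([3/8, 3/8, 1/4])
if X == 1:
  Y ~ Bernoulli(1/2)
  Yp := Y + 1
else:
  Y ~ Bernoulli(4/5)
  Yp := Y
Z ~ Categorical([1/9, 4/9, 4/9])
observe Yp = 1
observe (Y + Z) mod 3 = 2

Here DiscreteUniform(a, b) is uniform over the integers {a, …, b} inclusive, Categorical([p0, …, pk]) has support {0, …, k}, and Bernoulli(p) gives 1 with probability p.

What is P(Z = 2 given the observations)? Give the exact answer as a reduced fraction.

Enumerate traces; 12 have nonzero weight after conditioning:
  (W=0, X=0, Y=1, Z=1) weight 1/30
  (W=0, X=1, Y=0, Z=2) weight 1/48
  (W=0, X=2, Y=1, Z=1) weight 1/45
  (W=1, X=0, Y=1, Z=1) weight 1/30
  (W=1, X=1, Y=0, Z=2) weight 1/48
  (W=1, X=2, Y=1, Z=1) weight 1/45
  (W=2, X=0, Y=1, Z=1) weight 1/30
  (W=2, X=1, Y=0, Z=2) weight 1/48
  … 4 more
Group by Z:
  weight(Z=1) = 61/270
  weight(Z=2) = 35/432
Total weight = 61/270 + 35/432 = 221/720
P(Z=1 | obs) = 61/270 / 221/720 = 488/663
P(Z=2 | obs) = 35/432 / 221/720 = 175/663

P(Z = 2 | obs) = 175/663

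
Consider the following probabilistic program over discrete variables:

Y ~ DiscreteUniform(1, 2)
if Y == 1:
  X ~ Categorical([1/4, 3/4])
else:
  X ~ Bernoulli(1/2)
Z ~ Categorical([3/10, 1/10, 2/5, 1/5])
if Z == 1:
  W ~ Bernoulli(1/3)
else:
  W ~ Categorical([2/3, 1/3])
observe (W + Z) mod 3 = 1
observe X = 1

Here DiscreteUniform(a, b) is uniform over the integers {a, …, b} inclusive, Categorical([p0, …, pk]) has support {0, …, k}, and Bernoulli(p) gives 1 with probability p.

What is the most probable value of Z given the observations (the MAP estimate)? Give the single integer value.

argmax_v P(Z = v | obs) = 0

Enumerate traces; 6 have nonzero weight after conditioning:
  (Y=1, X=1, Z=0, W=1) weight 3/80
  (Y=1, X=1, Z=1, W=0) weight 1/40
  (Y=1, X=1, Z=3, W=1) weight 1/40
  (Y=2, X=1, Z=0, W=1) weight 1/40
  (Y=2, X=1, Z=1, W=0) weight 1/60
  (Y=2, X=1, Z=3, W=1) weight 1/60
Group by Z:
  weight(Z=0) = 1/16
  weight(Z=1) = 1/24
  weight(Z=3) = 1/24
Total weight = 1/16 + 1/24 + 1/24 = 7/48
P(Z=0 | obs) = 1/16 / 7/48 = 3/7
P(Z=1 | obs) = 1/24 / 7/48 = 2/7
P(Z=3 | obs) = 1/24 / 7/48 = 2/7
argmax = 0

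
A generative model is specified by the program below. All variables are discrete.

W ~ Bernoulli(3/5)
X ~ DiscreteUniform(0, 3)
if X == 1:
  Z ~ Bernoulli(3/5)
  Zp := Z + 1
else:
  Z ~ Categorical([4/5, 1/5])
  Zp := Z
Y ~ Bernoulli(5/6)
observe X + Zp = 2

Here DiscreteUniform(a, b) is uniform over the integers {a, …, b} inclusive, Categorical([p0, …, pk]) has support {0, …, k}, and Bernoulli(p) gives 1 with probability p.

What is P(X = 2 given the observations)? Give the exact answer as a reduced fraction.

Enumerate traces; 8 have nonzero weight after conditioning:
  (W=0, X=1, Z=0, Y=0) weight 1/150
  (W=0, X=1, Z=0, Y=1) weight 1/30
  (W=0, X=2, Z=0, Y=0) weight 1/75
  (W=0, X=2, Z=0, Y=1) weight 1/15
  (W=1, X=1, Z=0, Y=0) weight 1/100
  (W=1, X=1, Z=0, Y=1) weight 1/20
  (W=1, X=2, Z=0, Y=0) weight 1/50
  (W=1, X=2, Z=0, Y=1) weight 1/10
Group by X:
  weight(X=1) = 1/10
  weight(X=2) = 1/5
Total weight = 1/10 + 1/5 = 3/10
P(X=1 | obs) = 1/10 / 3/10 = 1/3
P(X=2 | obs) = 1/5 / 3/10 = 2/3

P(X = 2 | obs) = 2/3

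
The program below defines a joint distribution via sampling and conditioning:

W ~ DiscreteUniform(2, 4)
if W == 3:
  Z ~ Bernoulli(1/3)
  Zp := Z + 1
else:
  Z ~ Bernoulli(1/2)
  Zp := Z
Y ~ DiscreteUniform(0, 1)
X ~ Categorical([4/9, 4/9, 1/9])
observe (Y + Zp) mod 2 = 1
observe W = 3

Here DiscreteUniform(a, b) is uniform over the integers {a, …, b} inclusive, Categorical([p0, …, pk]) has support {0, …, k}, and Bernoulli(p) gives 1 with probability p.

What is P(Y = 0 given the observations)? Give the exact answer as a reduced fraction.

Enumerate traces; 6 have nonzero weight after conditioning:
  (W=3, Z=0, Y=0, X=0) weight 4/81
  (W=3, Z=0, Y=0, X=1) weight 4/81
  (W=3, Z=0, Y=0, X=2) weight 1/81
  (W=3, Z=1, Y=1, X=0) weight 2/81
  (W=3, Z=1, Y=1, X=1) weight 2/81
  (W=3, Z=1, Y=1, X=2) weight 1/162
Group by Y:
  weight(Y=0) = 1/9
  weight(Y=1) = 1/18
Total weight = 1/9 + 1/18 = 1/6
P(Y=0 | obs) = 1/9 / 1/6 = 2/3
P(Y=1 | obs) = 1/18 / 1/6 = 1/3

P(Y = 0 | obs) = 2/3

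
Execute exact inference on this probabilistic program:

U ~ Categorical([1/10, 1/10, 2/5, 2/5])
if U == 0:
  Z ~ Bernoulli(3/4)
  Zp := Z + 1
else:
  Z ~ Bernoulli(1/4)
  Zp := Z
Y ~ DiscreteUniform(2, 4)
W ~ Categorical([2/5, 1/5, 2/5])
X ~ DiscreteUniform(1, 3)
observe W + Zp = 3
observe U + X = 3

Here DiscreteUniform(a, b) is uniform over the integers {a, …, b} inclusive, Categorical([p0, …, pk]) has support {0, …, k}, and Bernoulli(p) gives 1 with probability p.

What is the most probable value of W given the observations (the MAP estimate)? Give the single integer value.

Enumerate traces; 12 have nonzero weight after conditioning:
  (U=0, Z=0, Y=2, W=2, X=3) weight 1/900
  (U=0, Z=0, Y=3, W=2, X=3) weight 1/900
  (U=0, Z=0, Y=4, W=2, X=3) weight 1/900
  (U=0, Z=1, Y=2, W=1, X=3) weight 1/600
  (U=0, Z=1, Y=3, W=1, X=3) weight 1/600
  (U=0, Z=1, Y=4, W=1, X=3) weight 1/600
  (U=1, Z=1, Y=2, W=2, X=2) weight 1/900
  (U=1, Z=1, Y=3, W=2, X=2) weight 1/900
  … 4 more
Group by W:
  weight(W=1) = 1/200
  weight(W=2) = 1/50
Total weight = 1/200 + 1/50 = 1/40
P(W=1 | obs) = 1/200 / 1/40 = 1/5
P(W=2 | obs) = 1/50 / 1/40 = 4/5
argmax = 2

argmax_v P(W = v | obs) = 2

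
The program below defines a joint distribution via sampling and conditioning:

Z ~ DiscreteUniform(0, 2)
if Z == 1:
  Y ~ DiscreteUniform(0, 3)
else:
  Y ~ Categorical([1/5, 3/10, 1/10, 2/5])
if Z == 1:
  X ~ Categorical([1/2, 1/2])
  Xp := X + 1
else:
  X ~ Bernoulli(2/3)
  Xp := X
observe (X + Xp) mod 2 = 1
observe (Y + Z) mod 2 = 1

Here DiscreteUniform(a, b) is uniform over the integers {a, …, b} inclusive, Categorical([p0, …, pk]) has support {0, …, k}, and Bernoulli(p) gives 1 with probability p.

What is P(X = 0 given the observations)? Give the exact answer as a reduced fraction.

P(X = 0 | obs) = 1/2

Enumerate traces; 4 have nonzero weight after conditioning:
  (Z=1, Y=0, X=0) weight 1/24
  (Z=1, Y=0, X=1) weight 1/24
  (Z=1, Y=2, X=0) weight 1/24
  (Z=1, Y=2, X=1) weight 1/24
Group by X:
  weight(X=0) = 1/12
  weight(X=1) = 1/12
Total weight = 1/12 + 1/12 = 1/6
P(X=0 | obs) = 1/12 / 1/6 = 1/2
P(X=1 | obs) = 1/12 / 1/6 = 1/2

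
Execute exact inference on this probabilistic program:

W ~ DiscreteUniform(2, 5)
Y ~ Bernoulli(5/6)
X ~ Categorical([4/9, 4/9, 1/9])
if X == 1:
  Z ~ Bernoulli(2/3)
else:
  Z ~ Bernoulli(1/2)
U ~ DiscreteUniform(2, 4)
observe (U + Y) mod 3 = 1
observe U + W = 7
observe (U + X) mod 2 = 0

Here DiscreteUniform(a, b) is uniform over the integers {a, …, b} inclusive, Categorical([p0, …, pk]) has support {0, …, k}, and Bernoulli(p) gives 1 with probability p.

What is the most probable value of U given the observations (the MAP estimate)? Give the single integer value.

argmax_v P(U = v | obs) = 3

Enumerate traces; 6 have nonzero weight after conditioning:
  (W=3, Y=0, X=0, Z=0, U=4) weight 1/324
  (W=3, Y=0, X=0, Z=1, U=4) weight 1/324
  (W=3, Y=0, X=2, Z=0, U=4) weight 1/1296
  (W=3, Y=0, X=2, Z=1, U=4) weight 1/1296
  (W=4, Y=1, X=1, Z=0, U=3) weight 5/486
  (W=4, Y=1, X=1, Z=1, U=3) weight 5/243
Group by U:
  weight(U=3) = 5/162
  weight(U=4) = 5/648
Total weight = 5/162 + 5/648 = 25/648
P(U=3 | obs) = 5/162 / 25/648 = 4/5
P(U=4 | obs) = 5/648 / 25/648 = 1/5
argmax = 3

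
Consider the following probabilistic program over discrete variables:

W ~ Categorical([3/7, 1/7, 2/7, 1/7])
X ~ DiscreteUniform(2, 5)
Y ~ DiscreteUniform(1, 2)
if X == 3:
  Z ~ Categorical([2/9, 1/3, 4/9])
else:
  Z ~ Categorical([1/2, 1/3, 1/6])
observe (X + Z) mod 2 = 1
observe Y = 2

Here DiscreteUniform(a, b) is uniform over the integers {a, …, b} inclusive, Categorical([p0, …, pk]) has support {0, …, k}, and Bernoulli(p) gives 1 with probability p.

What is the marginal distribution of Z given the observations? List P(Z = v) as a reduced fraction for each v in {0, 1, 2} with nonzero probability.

P(Z=0) = 13/36, P(Z=1) = 1/3, P(Z=2) = 11/36

Enumerate traces; 24 have nonzero weight after conditioning:
  (W=0, X=2, Y=2, Z=1) weight 1/56
  (W=0, X=3, Y=2, Z=0) weight 1/84
  (W=0, X=3, Y=2, Z=2) weight 1/42
  (W=0, X=4, Y=2, Z=1) weight 1/56
  (W=0, X=5, Y=2, Z=0) weight 3/112
  (W=0, X=5, Y=2, Z=2) weight 1/112
  (W=1, X=2, Y=2, Z=1) weight 1/168
  (W=1, X=3, Y=2, Z=0) weight 1/252
  … 16 more
Group by Z:
  weight(Z=0) = 13/144
  weight(Z=1) = 1/12
  weight(Z=2) = 11/144
Total weight = 13/144 + 1/12 + 11/144 = 1/4
P(Z=0 | obs) = 13/144 / 1/4 = 13/36
P(Z=1 | obs) = 1/12 / 1/4 = 1/3
P(Z=2 | obs) = 11/144 / 1/4 = 11/36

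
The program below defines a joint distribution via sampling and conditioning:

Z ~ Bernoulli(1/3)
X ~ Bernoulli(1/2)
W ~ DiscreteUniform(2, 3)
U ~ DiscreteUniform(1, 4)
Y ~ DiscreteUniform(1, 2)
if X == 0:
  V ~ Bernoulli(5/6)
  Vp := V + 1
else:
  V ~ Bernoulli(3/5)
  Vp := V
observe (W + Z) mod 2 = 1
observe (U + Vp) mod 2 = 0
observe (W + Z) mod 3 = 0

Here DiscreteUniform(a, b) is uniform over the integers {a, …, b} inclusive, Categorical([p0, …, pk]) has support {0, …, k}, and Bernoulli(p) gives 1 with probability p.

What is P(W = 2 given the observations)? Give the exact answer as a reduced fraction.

P(W = 2 | obs) = 1/3

Enumerate traces; 32 have nonzero weight after conditioning:
  (Z=0, X=0, W=3, U=1, Y=1, V=0) weight 1/288
  (Z=0, X=0, W=3, U=1, Y=2, V=0) weight 1/288
  (Z=0, X=0, W=3, U=2, Y=1, V=1) weight 5/288
  (Z=0, X=0, W=3, U=2, Y=2, V=1) weight 5/288
  (Z=0, X=0, W=3, U=3, Y=1, V=0) weight 1/288
  (Z=0, X=0, W=3, U=3, Y=2, V=0) weight 1/288
  (Z=0, X=0, W=3, U=4, Y=1, V=1) weight 5/288
  (Z=0, X=0, W=3, U=4, Y=2, V=1) weight 5/288
  (Z=1, X=0, W=2, U=1, Y=1, V=0) weight 1/576
  … 23 more
Group by W:
  weight(W=2) = 1/12
  weight(W=3) = 1/6
Total weight = 1/12 + 1/6 = 1/4
P(W=2 | obs) = 1/12 / 1/4 = 1/3
P(W=3 | obs) = 1/6 / 1/4 = 2/3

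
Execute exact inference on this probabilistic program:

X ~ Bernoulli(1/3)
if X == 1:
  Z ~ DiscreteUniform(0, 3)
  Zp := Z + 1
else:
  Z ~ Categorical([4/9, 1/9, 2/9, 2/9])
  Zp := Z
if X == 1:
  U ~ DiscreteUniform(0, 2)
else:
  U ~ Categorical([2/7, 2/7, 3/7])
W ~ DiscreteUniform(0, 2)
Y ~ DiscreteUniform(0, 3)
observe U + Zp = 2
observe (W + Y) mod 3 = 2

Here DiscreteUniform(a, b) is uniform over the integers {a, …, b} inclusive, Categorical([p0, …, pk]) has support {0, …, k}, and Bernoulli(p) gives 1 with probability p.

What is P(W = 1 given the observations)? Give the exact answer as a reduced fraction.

P(W = 1 | obs) = 1/4

Enumerate traces; 20 have nonzero weight after conditioning:
  (X=0, Z=0, U=2, W=0, Y=2) weight 2/189
  (X=0, Z=0, U=2, W=1, Y=1) weight 2/189
  (X=0, Z=0, U=2, W=2, Y=0) weight 2/189
  (X=0, Z=0, U=2, W=2, Y=3) weight 2/189
  (X=0, Z=1, U=1, W=0, Y=2) weight 1/567
  (X=0, Z=1, U=1, W=1, Y=1) weight 1/567
  (X=0, Z=1, U=1, W=2, Y=0) weight 1/567
  (X=0, Z=1, U=1, W=2, Y=3) weight 1/567
  … 12 more
Group by W:
  weight(W=0) = 31/1512
  weight(W=1) = 31/1512
  weight(W=2) = 31/756
Total weight = 31/1512 + 31/1512 + 31/756 = 31/378
P(W=0 | obs) = 31/1512 / 31/378 = 1/4
P(W=1 | obs) = 31/1512 / 31/378 = 1/4
P(W=2 | obs) = 31/756 / 31/378 = 1/2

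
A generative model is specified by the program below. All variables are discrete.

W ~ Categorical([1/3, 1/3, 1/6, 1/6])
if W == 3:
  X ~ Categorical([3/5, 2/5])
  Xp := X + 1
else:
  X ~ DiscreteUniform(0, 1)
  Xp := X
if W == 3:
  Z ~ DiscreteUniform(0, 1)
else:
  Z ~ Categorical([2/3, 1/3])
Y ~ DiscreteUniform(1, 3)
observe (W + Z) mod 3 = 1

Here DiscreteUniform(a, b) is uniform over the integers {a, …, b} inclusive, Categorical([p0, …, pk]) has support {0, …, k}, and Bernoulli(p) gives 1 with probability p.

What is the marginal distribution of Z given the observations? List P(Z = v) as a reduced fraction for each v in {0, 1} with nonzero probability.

P(Z=0) = 8/15, P(Z=1) = 7/15

Enumerate traces; 18 have nonzero weight after conditioning:
  (W=0, X=0, Z=1, Y=1) weight 1/54
  (W=0, X=0, Z=1, Y=2) weight 1/54
  (W=0, X=0, Z=1, Y=3) weight 1/54
  (W=0, X=1, Z=1, Y=1) weight 1/54
  (W=0, X=1, Z=1, Y=2) weight 1/54
  (W=0, X=1, Z=1, Y=3) weight 1/54
  (W=1, X=0, Z=0, Y=1) weight 1/27
  (W=1, X=0, Z=0, Y=2) weight 1/27
  … 10 more
Group by Z:
  weight(Z=0) = 2/9
  weight(Z=1) = 7/36
Total weight = 2/9 + 7/36 = 5/12
P(Z=0 | obs) = 2/9 / 5/12 = 8/15
P(Z=1 | obs) = 7/36 / 5/12 = 7/15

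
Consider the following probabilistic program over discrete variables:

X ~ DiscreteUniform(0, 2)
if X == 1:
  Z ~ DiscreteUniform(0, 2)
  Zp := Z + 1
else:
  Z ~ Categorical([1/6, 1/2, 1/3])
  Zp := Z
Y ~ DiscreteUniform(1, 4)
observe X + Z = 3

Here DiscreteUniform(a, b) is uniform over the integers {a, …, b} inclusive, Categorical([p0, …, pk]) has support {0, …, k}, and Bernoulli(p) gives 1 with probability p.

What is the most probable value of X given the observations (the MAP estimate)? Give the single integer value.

Enumerate traces; 8 have nonzero weight after conditioning:
  (X=1, Z=2, Y=1) weight 1/36
  (X=1, Z=2, Y=2) weight 1/36
  (X=1, Z=2, Y=3) weight 1/36
  (X=1, Z=2, Y=4) weight 1/36
  (X=2, Z=1, Y=1) weight 1/24
  (X=2, Z=1, Y=2) weight 1/24
  (X=2, Z=1, Y=3) weight 1/24
  (X=2, Z=1, Y=4) weight 1/24
Group by X:
  weight(X=1) = 1/9
  weight(X=2) = 1/6
Total weight = 1/9 + 1/6 = 5/18
P(X=1 | obs) = 1/9 / 5/18 = 2/5
P(X=2 | obs) = 1/6 / 5/18 = 3/5
argmax = 2

argmax_v P(X = v | obs) = 2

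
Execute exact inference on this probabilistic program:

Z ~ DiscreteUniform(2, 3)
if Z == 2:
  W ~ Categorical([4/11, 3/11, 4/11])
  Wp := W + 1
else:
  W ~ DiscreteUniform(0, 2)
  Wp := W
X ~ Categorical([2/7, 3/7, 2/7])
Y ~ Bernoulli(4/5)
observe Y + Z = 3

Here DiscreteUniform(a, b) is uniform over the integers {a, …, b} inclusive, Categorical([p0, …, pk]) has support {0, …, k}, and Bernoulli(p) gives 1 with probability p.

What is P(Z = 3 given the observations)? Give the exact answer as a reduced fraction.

Enumerate traces; 18 have nonzero weight after conditioning:
  (Z=2, W=0, X=0, Y=1) weight 16/385
  (Z=2, W=0, X=1, Y=1) weight 24/385
  (Z=2, W=0, X=2, Y=1) weight 16/385
  (Z=2, W=1, X=0, Y=1) weight 12/385
  (Z=2, W=1, X=1, Y=1) weight 18/385
  (Z=2, W=1, X=2, Y=1) weight 12/385
  (Z=2, W=2, X=0, Y=1) weight 16/385
  (Z=2, W=2, X=1, Y=1) weight 24/385
  (Z=3, W=0, X=0, Y=0) weight 1/105
  … 9 more
Group by Z:
  weight(Z=2) = 2/5
  weight(Z=3) = 1/10
Total weight = 2/5 + 1/10 = 1/2
P(Z=2 | obs) = 2/5 / 1/2 = 4/5
P(Z=3 | obs) = 1/10 / 1/2 = 1/5

P(Z = 3 | obs) = 1/5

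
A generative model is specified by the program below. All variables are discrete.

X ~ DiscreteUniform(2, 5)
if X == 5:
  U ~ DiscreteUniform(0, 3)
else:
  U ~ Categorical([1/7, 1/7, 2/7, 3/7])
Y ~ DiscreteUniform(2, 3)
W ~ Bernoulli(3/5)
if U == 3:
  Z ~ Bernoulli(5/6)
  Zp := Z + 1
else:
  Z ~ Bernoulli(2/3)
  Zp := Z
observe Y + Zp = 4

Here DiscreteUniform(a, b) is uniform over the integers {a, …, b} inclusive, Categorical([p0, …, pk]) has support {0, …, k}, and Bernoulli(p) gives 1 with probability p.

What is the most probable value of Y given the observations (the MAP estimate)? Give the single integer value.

Enumerate traces; 40 have nonzero weight after conditioning:
  (X=2, U=0, Y=3, W=0, Z=1) weight 1/210
  (X=2, U=0, Y=3, W=1, Z=1) weight 1/140
  (X=2, U=1, Y=3, W=0, Z=1) weight 1/210
  (X=2, U=1, Y=3, W=1, Z=1) weight 1/140
  (X=2, U=2, Y=3, W=0, Z=1) weight 1/105
  (X=2, U=2, Y=3, W=1, Z=1) weight 1/70
  (X=2, U=3, Y=2, W=0, Z=1) weight 1/56
  (X=2, U=3, Y=2, W=1, Z=1) weight 3/112
  … 32 more
Group by Y:
  weight(Y=2) = 215/1344
  weight(Y=3) = 319/1344
Total weight = 215/1344 + 319/1344 = 89/224
P(Y=2 | obs) = 215/1344 / 89/224 = 215/534
P(Y=3 | obs) = 319/1344 / 89/224 = 319/534
argmax = 3

argmax_v P(Y = v | obs) = 3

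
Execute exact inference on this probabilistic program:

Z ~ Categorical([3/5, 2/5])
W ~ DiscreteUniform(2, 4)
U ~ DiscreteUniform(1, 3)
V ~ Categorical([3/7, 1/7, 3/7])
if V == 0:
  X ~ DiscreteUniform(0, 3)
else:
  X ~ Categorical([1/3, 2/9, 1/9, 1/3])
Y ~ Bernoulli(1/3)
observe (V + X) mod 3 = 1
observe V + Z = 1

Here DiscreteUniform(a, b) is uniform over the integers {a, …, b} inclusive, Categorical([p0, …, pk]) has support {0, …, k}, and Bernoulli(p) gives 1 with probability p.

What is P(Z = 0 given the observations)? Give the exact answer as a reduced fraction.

P(Z = 0 | obs) = 4/7

Enumerate traces; 54 have nonzero weight after conditioning:
  (Z=0, W=2, U=1, V=1, X=0, Y=0) weight 2/945
  (Z=0, W=2, U=1, V=1, X=0, Y=1) weight 1/945
  (Z=0, W=2, U=1, V=1, X=3, Y=0) weight 2/945
  (Z=0, W=2, U=1, V=1, X=3, Y=1) weight 1/945
  (Z=0, W=2, U=2, V=1, X=0, Y=0) weight 2/945
  (Z=0, W=2, U=2, V=1, X=0, Y=1) weight 1/945
  (Z=0, W=2, U=2, V=1, X=3, Y=0) weight 2/945
  (Z=0, W=2, U=2, V=1, X=3, Y=1) weight 1/945
  (Z=1, W=2, U=1, V=0, X=1, Y=0) weight 1/315
  … 45 more
Group by Z:
  weight(Z=0) = 2/35
  weight(Z=1) = 3/70
Total weight = 2/35 + 3/70 = 1/10
P(Z=0 | obs) = 2/35 / 1/10 = 4/7
P(Z=1 | obs) = 3/70 / 1/10 = 3/7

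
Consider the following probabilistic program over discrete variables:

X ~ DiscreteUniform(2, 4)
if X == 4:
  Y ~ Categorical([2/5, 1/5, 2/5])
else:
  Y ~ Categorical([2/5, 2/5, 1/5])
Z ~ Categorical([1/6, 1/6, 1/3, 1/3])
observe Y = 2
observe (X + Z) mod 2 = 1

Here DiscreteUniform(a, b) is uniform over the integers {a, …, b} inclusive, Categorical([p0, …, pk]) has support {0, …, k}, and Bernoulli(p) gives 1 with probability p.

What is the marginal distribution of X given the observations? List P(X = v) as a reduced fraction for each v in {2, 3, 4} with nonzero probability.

Enumerate traces; 6 have nonzero weight after conditioning:
  (X=2, Y=2, Z=1) weight 1/90
  (X=2, Y=2, Z=3) weight 1/45
  (X=3, Y=2, Z=0) weight 1/90
  (X=3, Y=2, Z=2) weight 1/45
  (X=4, Y=2, Z=1) weight 1/45
  (X=4, Y=2, Z=3) weight 2/45
Group by X:
  weight(X=2) = 1/30
  weight(X=3) = 1/30
  weight(X=4) = 1/15
Total weight = 1/30 + 1/30 + 1/15 = 2/15
P(X=2 | obs) = 1/30 / 2/15 = 1/4
P(X=3 | obs) = 1/30 / 2/15 = 1/4
P(X=4 | obs) = 1/15 / 2/15 = 1/2

P(X=2) = 1/4, P(X=3) = 1/4, P(X=4) = 1/2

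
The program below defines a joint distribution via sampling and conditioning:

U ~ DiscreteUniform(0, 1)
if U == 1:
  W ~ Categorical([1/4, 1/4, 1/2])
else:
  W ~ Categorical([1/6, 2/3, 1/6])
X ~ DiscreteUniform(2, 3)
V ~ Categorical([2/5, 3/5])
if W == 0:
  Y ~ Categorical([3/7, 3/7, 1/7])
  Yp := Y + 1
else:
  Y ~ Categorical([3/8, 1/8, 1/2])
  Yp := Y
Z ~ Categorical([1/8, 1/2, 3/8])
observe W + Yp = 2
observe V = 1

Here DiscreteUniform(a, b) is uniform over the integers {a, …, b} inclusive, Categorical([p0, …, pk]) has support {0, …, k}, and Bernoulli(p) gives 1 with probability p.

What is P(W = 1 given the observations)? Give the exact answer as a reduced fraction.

Enumerate traces; 36 have nonzero weight after conditioning:
  (U=0, W=0, X=2, V=1, Y=1, Z=0) weight 3/2240
  (U=0, W=0, X=2, V=1, Y=1, Z=1) weight 3/560
  (U=0, W=0, X=2, V=1, Y=1, Z=2) weight 9/2240
  (U=0, W=0, X=3, V=1, Y=1, Z=0) weight 3/2240
  (U=0, W=0, X=3, V=1, Y=1, Z=1) weight 3/560
  (U=0, W=0, X=3, V=1, Y=1, Z=2) weight 9/2240
  (U=0, W=1, X=2, V=1, Y=1, Z=0) weight 1/640
  (U=0, W=1, X=2, V=1, Y=1, Z=1) weight 1/160
  (U=0, W=2, X=2, V=1, Y=0, Z=0) weight 3/2560
  … 27 more
Group by W:
  weight(W=0) = 3/56
  weight(W=1) = 11/320
  weight(W=2) = 3/40
Total weight = 3/56 + 11/320 + 3/40 = 73/448
P(W=0 | obs) = 3/56 / 73/448 = 24/73
P(W=1 | obs) = 11/320 / 73/448 = 77/365
P(W=2 | obs) = 3/40 / 73/448 = 168/365

P(W = 1 | obs) = 77/365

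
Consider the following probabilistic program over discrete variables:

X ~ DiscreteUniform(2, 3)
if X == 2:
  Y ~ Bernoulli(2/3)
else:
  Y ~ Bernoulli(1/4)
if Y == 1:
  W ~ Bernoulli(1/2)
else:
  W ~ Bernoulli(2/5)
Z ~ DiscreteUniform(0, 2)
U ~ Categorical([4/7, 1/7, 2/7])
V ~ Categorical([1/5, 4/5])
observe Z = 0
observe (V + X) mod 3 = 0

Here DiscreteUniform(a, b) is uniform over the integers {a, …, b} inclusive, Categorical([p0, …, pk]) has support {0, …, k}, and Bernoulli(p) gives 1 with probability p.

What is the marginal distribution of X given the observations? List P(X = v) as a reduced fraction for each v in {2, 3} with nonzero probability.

Enumerate traces; 24 have nonzero weight after conditioning:
  (X=2, Y=0, W=0, Z=0, U=0, V=1) weight 8/525
  (X=2, Y=0, W=0, Z=0, U=1, V=1) weight 2/525
  (X=2, Y=0, W=0, Z=0, U=2, V=1) weight 4/525
  (X=2, Y=0, W=1, Z=0, U=0, V=1) weight 16/1575
  (X=2, Y=0, W=1, Z=0, U=1, V=1) weight 4/1575
  (X=2, Y=0, W=1, Z=0, U=2, V=1) weight 8/1575
  (X=2, Y=1, W=0, Z=0, U=0, V=1) weight 8/315
  (X=2, Y=1, W=0, Z=0, U=1, V=1) weight 2/315
  (X=3, Y=0, W=0, Z=0, U=0, V=0) weight 3/350
  … 15 more
Group by X:
  weight(X=2) = 2/15
  weight(X=3) = 1/30
Total weight = 2/15 + 1/30 = 1/6
P(X=2 | obs) = 2/15 / 1/6 = 4/5
P(X=3 | obs) = 1/30 / 1/6 = 1/5

P(X=2) = 4/5, P(X=3) = 1/5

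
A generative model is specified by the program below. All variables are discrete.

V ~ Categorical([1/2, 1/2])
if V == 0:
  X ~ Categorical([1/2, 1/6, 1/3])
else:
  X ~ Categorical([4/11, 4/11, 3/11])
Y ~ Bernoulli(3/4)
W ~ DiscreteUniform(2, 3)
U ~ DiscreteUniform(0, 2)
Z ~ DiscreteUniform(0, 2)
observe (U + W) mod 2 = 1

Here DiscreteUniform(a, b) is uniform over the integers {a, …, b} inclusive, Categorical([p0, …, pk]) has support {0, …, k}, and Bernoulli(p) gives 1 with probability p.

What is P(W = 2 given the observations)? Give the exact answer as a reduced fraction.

P(W = 2 | obs) = 1/3

Enumerate traces; 108 have nonzero weight after conditioning:
  (V=0, X=0, Y=0, W=2, U=1, Z=0) weight 1/288
  (V=0, X=0, Y=0, W=2, U=1, Z=1) weight 1/288
  (V=0, X=0, Y=0, W=2, U=1, Z=2) weight 1/288
  (V=0, X=0, Y=0, W=3, U=0, Z=0) weight 1/288
  (V=0, X=0, Y=0, W=3, U=0, Z=1) weight 1/288
  (V=0, X=0, Y=0, W=3, U=0, Z=2) weight 1/288
  (V=0, X=0, Y=0, W=3, U=2, Z=0) weight 1/288
  (V=0, X=0, Y=0, W=3, U=2, Z=1) weight 1/288
  … 100 more
Group by W:
  weight(W=2) = 1/6
  weight(W=3) = 1/3
Total weight = 1/6 + 1/3 = 1/2
P(W=2 | obs) = 1/6 / 1/2 = 1/3
P(W=3 | obs) = 1/3 / 1/2 = 2/3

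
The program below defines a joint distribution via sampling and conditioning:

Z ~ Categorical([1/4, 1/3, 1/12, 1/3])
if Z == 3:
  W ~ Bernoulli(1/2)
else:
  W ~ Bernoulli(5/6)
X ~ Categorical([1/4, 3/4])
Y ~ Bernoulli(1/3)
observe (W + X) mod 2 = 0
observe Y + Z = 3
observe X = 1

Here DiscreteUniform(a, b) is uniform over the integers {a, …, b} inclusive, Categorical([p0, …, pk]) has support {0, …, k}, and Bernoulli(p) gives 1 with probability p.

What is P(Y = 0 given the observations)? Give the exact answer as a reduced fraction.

Enumerate traces; 2 have nonzero weight after conditioning:
  (Z=2, W=1, X=1, Y=1) weight 5/288
  (Z=3, W=1, X=1, Y=0) weight 1/12
Group by Y:
  weight(Y=0) = 1/12
  weight(Y=1) = 5/288
Total weight = 1/12 + 5/288 = 29/288
P(Y=0 | obs) = 1/12 / 29/288 = 24/29
P(Y=1 | obs) = 5/288 / 29/288 = 5/29

P(Y = 0 | obs) = 24/29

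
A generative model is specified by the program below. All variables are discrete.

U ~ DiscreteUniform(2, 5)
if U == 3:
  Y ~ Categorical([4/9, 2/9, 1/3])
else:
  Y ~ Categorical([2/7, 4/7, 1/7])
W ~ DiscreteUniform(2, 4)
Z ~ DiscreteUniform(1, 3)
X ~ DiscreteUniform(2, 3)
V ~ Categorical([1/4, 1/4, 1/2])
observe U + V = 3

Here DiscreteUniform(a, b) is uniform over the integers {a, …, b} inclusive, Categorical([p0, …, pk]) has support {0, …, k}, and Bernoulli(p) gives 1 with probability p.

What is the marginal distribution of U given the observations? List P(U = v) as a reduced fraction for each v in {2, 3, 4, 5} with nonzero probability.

Enumerate traces; 108 have nonzero weight after conditioning:
  (U=2, Y=0, W=2, Z=1, X=2, V=1) weight 1/1008
  (U=2, Y=0, W=2, Z=1, X=3, V=1) weight 1/1008
  (U=2, Y=0, W=2, Z=2, X=2, V=1) weight 1/1008
  (U=2, Y=0, W=2, Z=2, X=3, V=1) weight 1/1008
  (U=2, Y=0, W=2, Z=3, X=2, V=1) weight 1/1008
  (U=2, Y=0, W=2, Z=3, X=3, V=1) weight 1/1008
  (U=2, Y=0, W=3, Z=1, X=2, V=1) weight 1/1008
  (U=2, Y=0, W=3, Z=1, X=3, V=1) weight 1/1008
  (U=3, Y=0, W=2, Z=1, X=2, V=0) weight 1/648
  … 99 more
Group by U:
  weight(U=2) = 1/16
  weight(U=3) = 1/16
Total weight = 1/16 + 1/16 = 1/8
P(U=2 | obs) = 1/16 / 1/8 = 1/2
P(U=3 | obs) = 1/16 / 1/8 = 1/2

P(U=2) = 1/2, P(U=3) = 1/2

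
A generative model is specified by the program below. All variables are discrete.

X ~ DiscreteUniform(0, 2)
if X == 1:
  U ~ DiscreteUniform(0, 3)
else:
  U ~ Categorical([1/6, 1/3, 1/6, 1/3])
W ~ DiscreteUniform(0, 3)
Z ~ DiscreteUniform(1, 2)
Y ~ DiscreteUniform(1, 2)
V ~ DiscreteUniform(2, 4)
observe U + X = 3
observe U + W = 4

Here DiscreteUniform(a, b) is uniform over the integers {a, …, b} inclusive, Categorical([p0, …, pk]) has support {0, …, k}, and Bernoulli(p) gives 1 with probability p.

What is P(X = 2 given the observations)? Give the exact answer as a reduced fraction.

Enumerate traces; 36 have nonzero weight after conditioning:
  (X=0, U=3, W=1, Z=1, Y=1, V=2) weight 1/432
  (X=0, U=3, W=1, Z=1, Y=1, V=3) weight 1/432
  (X=0, U=3, W=1, Z=1, Y=1, V=4) weight 1/432
  (X=0, U=3, W=1, Z=1, Y=2, V=2) weight 1/432
  (X=0, U=3, W=1, Z=1, Y=2, V=3) weight 1/432
  (X=0, U=3, W=1, Z=1, Y=2, V=4) weight 1/432
  (X=0, U=3, W=1, Z=2, Y=1, V=2) weight 1/432
  (X=0, U=3, W=1, Z=2, Y=1, V=3) weight 1/432
  (X=1, U=2, W=2, Z=1, Y=1, V=2) weight 1/576
  (X=2, U=1, W=3, Z=1, Y=1, V=2) weight 1/432
  … 26 more
Group by X:
  weight(X=0) = 1/36
  weight(X=1) = 1/48
  weight(X=2) = 1/36
Total weight = 1/36 + 1/48 + 1/36 = 11/144
P(X=0 | obs) = 1/36 / 11/144 = 4/11
P(X=1 | obs) = 1/48 / 11/144 = 3/11
P(X=2 | obs) = 1/36 / 11/144 = 4/11

P(X = 2 | obs) = 4/11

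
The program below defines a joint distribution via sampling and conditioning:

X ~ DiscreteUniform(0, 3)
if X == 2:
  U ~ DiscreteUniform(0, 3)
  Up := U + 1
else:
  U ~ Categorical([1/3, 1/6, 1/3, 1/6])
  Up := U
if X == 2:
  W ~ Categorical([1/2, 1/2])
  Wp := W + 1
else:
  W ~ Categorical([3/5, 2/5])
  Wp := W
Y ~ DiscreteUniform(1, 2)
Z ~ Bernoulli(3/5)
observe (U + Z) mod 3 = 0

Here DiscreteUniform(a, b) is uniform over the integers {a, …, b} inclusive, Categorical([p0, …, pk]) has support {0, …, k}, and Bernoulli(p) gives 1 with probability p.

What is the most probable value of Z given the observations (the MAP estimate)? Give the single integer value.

Enumerate traces; 48 have nonzero weight after conditioning:
  (X=0, U=0, W=0, Y=1, Z=0) weight 1/100
  (X=0, U=0, W=0, Y=2, Z=0) weight 1/100
  (X=0, U=0, W=1, Y=1, Z=0) weight 1/150
  (X=0, U=0, W=1, Y=2, Z=0) weight 1/150
  (X=0, U=2, W=0, Y=1, Z=1) weight 3/200
  (X=0, U=2, W=0, Y=2, Z=1) weight 3/200
  (X=0, U=2, W=1, Y=1, Z=1) weight 1/100
  (X=0, U=2, W=1, Y=2, Z=1) weight 1/100
  … 40 more
Group by Z:
  weight(Z=0) = 1/5
  weight(Z=1) = 3/16
Total weight = 1/5 + 3/16 = 31/80
P(Z=0 | obs) = 1/5 / 31/80 = 16/31
P(Z=1 | obs) = 3/16 / 31/80 = 15/31
argmax = 0

argmax_v P(Z = v | obs) = 0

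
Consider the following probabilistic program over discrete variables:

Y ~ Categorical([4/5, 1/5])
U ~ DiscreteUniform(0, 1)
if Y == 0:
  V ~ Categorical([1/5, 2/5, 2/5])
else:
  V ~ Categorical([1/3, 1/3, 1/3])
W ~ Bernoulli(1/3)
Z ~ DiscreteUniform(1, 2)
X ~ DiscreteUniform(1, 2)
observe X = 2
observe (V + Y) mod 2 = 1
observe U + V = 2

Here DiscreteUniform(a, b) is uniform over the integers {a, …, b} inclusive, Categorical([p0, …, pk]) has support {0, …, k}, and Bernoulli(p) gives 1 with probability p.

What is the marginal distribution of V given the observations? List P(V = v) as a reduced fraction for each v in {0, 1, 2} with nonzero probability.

P(V=1) = 24/29, P(V=2) = 5/29

Enumerate traces; 8 have nonzero weight after conditioning:
  (Y=0, U=1, V=1, W=0, Z=1, X=2) weight 2/75
  (Y=0, U=1, V=1, W=0, Z=2, X=2) weight 2/75
  (Y=0, U=1, V=1, W=1, Z=1, X=2) weight 1/75
  (Y=0, U=1, V=1, W=1, Z=2, X=2) weight 1/75
  (Y=1, U=0, V=2, W=0, Z=1, X=2) weight 1/180
  (Y=1, U=0, V=2, W=0, Z=2, X=2) weight 1/180
  (Y=1, U=0, V=2, W=1, Z=1, X=2) weight 1/360
  (Y=1, U=0, V=2, W=1, Z=2, X=2) weight 1/360
Group by V:
  weight(V=1) = 2/25
  weight(V=2) = 1/60
Total weight = 2/25 + 1/60 = 29/300
P(V=1 | obs) = 2/25 / 29/300 = 24/29
P(V=2 | obs) = 1/60 / 29/300 = 5/29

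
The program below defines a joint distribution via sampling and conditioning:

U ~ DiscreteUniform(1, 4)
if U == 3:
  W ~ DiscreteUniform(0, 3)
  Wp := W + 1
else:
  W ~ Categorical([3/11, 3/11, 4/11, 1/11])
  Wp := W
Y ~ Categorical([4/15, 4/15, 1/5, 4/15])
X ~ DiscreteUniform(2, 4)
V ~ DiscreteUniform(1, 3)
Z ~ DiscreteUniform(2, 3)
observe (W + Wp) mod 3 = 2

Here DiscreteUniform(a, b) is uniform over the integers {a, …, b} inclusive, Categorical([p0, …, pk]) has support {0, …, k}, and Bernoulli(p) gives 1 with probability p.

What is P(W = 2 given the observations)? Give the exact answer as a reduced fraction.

Enumerate traces; 288 have nonzero weight after conditioning:
  (U=1, W=1, Y=0, X=2, V=1, Z=2) weight 1/990
  (U=1, W=1, Y=0, X=2, V=1, Z=3) weight 1/990
  (U=1, W=1, Y=0, X=2, V=2, Z=2) weight 1/990
  (U=1, W=1, Y=0, X=2, V=2, Z=3) weight 1/990
  (U=1, W=1, Y=0, X=2, V=3, Z=2) weight 1/990
  (U=1, W=1, Y=0, X=2, V=3, Z=3) weight 1/990
  (U=1, W=1, Y=0, X=3, V=1, Z=2) weight 1/990
  (U=1, W=1, Y=0, X=3, V=1, Z=3) weight 1/990
  (U=3, W=2, Y=0, X=2, V=1, Z=2) weight 1/1080
  … 279 more
Group by W:
  weight(W=1) = 9/44
  weight(W=2) = 1/16
Total weight = 9/44 + 1/16 = 47/176
P(W=1 | obs) = 9/44 / 47/176 = 36/47
P(W=2 | obs) = 1/16 / 47/176 = 11/47

P(W = 2 | obs) = 11/47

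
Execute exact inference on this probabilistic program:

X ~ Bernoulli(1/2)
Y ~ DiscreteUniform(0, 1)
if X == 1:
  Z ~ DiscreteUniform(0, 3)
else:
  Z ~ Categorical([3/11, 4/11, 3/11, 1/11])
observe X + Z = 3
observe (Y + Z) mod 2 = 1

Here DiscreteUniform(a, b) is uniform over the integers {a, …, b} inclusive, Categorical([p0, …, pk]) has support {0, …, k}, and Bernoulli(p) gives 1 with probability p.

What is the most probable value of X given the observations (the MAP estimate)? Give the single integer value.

argmax_v P(X = v | obs) = 1

Enumerate traces; 2 have nonzero weight after conditioning:
  (X=0, Y=0, Z=3) weight 1/44
  (X=1, Y=1, Z=2) weight 1/16
Group by X:
  weight(X=0) = 1/44
  weight(X=1) = 1/16
Total weight = 1/44 + 1/16 = 15/176
P(X=0 | obs) = 1/44 / 15/176 = 4/15
P(X=1 | obs) = 1/16 / 15/176 = 11/15
argmax = 1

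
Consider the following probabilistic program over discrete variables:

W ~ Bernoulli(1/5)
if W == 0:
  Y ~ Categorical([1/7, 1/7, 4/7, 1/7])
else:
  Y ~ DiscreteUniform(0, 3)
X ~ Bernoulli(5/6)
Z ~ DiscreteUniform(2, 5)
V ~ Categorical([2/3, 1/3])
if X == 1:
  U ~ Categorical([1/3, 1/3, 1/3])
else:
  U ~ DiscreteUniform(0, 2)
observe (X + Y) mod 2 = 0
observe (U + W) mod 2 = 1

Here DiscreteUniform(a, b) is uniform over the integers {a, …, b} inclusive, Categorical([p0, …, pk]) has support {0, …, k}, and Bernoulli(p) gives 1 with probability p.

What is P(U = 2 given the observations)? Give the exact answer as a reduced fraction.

P(U = 2 | obs) = 7/34

Enumerate traces; 96 have nonzero weight after conditioning:
  (W=0, Y=0, X=0, Z=2, V=0, U=1) weight 1/945
  (W=0, Y=0, X=0, Z=2, V=1, U=1) weight 1/1890
  (W=0, Y=0, X=0, Z=3, V=0, U=1) weight 1/945
  (W=0, Y=0, X=0, Z=3, V=1, U=1) weight 1/1890
  (W=0, Y=0, X=0, Z=4, V=0, U=1) weight 1/945
  (W=0, Y=0, X=0, Z=4, V=1, U=1) weight 1/1890
  (W=0, Y=0, X=0, Z=5, V=0, U=1) weight 1/945
  (W=0, Y=0, X=0, Z=5, V=1, U=1) weight 1/1890
  (W=1, Y=0, X=0, Z=2, V=0, U=0) weight 1/2160
  (W=1, Y=0, X=0, Z=2, V=0, U=2) weight 1/2160
  … 86 more
Group by U:
  weight(U=0) = 1/30
  weight(U=1) = 2/21
  weight(U=2) = 1/30
Total weight = 1/30 + 2/21 + 1/30 = 17/105
P(U=0 | obs) = 1/30 / 17/105 = 7/34
P(U=1 | obs) = 2/21 / 17/105 = 10/17
P(U=2 | obs) = 1/30 / 17/105 = 7/34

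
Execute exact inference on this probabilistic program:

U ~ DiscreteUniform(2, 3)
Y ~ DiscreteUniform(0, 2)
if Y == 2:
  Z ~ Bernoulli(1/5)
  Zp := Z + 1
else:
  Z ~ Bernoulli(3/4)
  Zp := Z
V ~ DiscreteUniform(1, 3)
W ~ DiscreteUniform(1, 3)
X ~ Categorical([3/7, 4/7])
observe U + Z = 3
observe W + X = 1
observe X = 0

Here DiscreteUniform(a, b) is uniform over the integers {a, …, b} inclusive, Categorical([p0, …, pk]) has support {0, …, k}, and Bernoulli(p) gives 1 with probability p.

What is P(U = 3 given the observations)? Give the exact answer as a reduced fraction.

Enumerate traces; 18 have nonzero weight after conditioning:
  (U=2, Y=0, Z=1, V=1, W=1, X=0) weight 1/168
  (U=2, Y=0, Z=1, V=2, W=1, X=0) weight 1/168
  (U=2, Y=0, Z=1, V=3, W=1, X=0) weight 1/168
  (U=2, Y=1, Z=1, V=1, W=1, X=0) weight 1/168
  (U=2, Y=1, Z=1, V=2, W=1, X=0) weight 1/168
  (U=2, Y=1, Z=1, V=3, W=1, X=0) weight 1/168
  (U=2, Y=2, Z=1, V=1, W=1, X=0) weight 1/630
  (U=2, Y=2, Z=1, V=2, W=1, X=0) weight 1/630
  (U=3, Y=0, Z=0, V=1, W=1, X=0) weight 1/504
  … 9 more
Group by U:
  weight(U=2) = 17/420
  weight(U=3) = 13/420
Total weight = 17/420 + 13/420 = 1/14
P(U=2 | obs) = 17/420 / 1/14 = 17/30
P(U=3 | obs) = 13/420 / 1/14 = 13/30

P(U = 3 | obs) = 13/30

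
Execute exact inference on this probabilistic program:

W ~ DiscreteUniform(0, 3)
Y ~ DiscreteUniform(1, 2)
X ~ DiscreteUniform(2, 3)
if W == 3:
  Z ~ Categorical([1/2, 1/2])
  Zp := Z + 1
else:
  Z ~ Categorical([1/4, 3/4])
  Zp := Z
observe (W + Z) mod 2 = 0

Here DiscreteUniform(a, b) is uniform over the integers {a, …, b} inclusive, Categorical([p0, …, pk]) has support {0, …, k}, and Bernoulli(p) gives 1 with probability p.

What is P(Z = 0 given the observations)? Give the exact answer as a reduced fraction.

P(Z = 0 | obs) = 2/7

Enumerate traces; 16 have nonzero weight after conditioning:
  (W=0, Y=1, X=2, Z=0) weight 1/64
  (W=0, Y=1, X=3, Z=0) weight 1/64
  (W=0, Y=2, X=2, Z=0) weight 1/64
  (W=0, Y=2, X=3, Z=0) weight 1/64
  (W=1, Y=1, X=2, Z=1) weight 3/64
  (W=1, Y=1, X=3, Z=1) weight 3/64
  (W=1, Y=2, X=2, Z=1) weight 3/64
  (W=1, Y=2, X=3, Z=1) weight 3/64
  … 8 more
Group by Z:
  weight(Z=0) = 1/8
  weight(Z=1) = 5/16
Total weight = 1/8 + 5/16 = 7/16
P(Z=0 | obs) = 1/8 / 7/16 = 2/7
P(Z=1 | obs) = 5/16 / 7/16 = 5/7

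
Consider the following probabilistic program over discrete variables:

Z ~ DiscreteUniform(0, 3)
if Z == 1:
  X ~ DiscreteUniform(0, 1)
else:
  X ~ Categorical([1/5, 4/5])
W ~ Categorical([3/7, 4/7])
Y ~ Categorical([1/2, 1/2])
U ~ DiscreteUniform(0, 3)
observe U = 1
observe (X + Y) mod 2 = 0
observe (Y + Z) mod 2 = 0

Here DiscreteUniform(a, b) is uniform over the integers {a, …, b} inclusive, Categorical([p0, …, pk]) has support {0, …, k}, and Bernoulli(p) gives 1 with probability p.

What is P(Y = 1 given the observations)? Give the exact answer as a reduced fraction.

Enumerate traces; 8 have nonzero weight after conditioning:
  (Z=0, X=0, W=0, Y=0, U=1) weight 3/1120
  (Z=0, X=0, W=1, Y=0, U=1) weight 1/280
  (Z=1, X=1, W=0, Y=1, U=1) weight 3/448
  (Z=1, X=1, W=1, Y=1, U=1) weight 1/112
  (Z=2, X=0, W=0, Y=0, U=1) weight 3/1120
  (Z=2, X=0, W=1, Y=0, U=1) weight 1/280
  (Z=3, X=1, W=0, Y=1, U=1) weight 3/280
  (Z=3, X=1, W=1, Y=1, U=1) weight 1/70
Group by Y:
  weight(Y=0) = 1/80
  weight(Y=1) = 13/320
Total weight = 1/80 + 13/320 = 17/320
P(Y=0 | obs) = 1/80 / 17/320 = 4/17
P(Y=1 | obs) = 13/320 / 17/320 = 13/17

P(Y = 1 | obs) = 13/17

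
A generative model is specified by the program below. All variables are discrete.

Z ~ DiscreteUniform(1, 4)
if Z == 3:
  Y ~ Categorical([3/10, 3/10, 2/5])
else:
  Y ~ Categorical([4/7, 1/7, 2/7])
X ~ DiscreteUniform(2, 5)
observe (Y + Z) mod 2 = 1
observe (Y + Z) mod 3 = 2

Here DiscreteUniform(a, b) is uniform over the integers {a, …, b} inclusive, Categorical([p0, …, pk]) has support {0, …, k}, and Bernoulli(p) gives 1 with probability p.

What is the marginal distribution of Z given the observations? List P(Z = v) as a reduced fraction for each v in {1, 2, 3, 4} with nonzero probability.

Enumerate traces; 8 have nonzero weight after conditioning:
  (Z=3, Y=2, X=2) weight 1/40
  (Z=3, Y=2, X=3) weight 1/40
  (Z=3, Y=2, X=4) weight 1/40
  (Z=3, Y=2, X=5) weight 1/40
  (Z=4, Y=1, X=2) weight 1/112
  (Z=4, Y=1, X=3) weight 1/112
  (Z=4, Y=1, X=4) weight 1/112
  (Z=4, Y=1, X=5) weight 1/112
Group by Z:
  weight(Z=3) = 1/10
  weight(Z=4) = 1/28
Total weight = 1/10 + 1/28 = 19/140
P(Z=3 | obs) = 1/10 / 19/140 = 14/19
P(Z=4 | obs) = 1/28 / 19/140 = 5/19

P(Z=3) = 14/19, P(Z=4) = 5/19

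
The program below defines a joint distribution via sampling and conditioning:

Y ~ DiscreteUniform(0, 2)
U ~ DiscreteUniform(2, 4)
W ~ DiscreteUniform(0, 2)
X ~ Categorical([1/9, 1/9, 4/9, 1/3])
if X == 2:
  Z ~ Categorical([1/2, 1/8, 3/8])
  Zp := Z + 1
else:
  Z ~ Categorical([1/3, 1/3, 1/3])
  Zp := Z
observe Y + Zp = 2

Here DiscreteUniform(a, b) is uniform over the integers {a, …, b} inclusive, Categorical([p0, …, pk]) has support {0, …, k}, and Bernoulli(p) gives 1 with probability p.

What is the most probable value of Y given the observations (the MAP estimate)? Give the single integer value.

Enumerate traces; 99 have nonzero weight after conditioning:
  (Y=0, U=2, W=0, X=0, Z=2) weight 1/729
  (Y=0, U=2, W=0, X=1, Z=2) weight 1/729
  (Y=0, U=2, W=0, X=2, Z=1) weight 1/486
  (Y=0, U=2, W=0, X=3, Z=2) weight 1/243
  (Y=0, U=2, W=1, X=0, Z=2) weight 1/729
  (Y=0, U=2, W=1, X=1, Z=2) weight 1/729
  (Y=0, U=2, W=1, X=2, Z=1) weight 1/486
  (Y=0, U=2, W=1, X=3, Z=2) weight 1/243
  (Y=1, U=2, W=0, X=0, Z=1) weight 1/729
  (Y=2, U=2, W=0, X=0, Z=0) weight 1/729
  … 89 more
Group by Y:
  weight(Y=0) = 13/162
  weight(Y=1) = 11/81
  weight(Y=2) = 5/81
Total weight = 13/162 + 11/81 + 5/81 = 5/18
P(Y=0 | obs) = 13/162 / 5/18 = 13/45
P(Y=1 | obs) = 11/81 / 5/18 = 22/45
P(Y=2 | obs) = 5/81 / 5/18 = 2/9
argmax = 1

argmax_v P(Y = v | obs) = 1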